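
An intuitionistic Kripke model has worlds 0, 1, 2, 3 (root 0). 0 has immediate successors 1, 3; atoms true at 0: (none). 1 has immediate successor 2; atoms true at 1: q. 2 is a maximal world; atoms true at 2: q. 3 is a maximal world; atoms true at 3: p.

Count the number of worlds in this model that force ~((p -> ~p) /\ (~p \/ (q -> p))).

1

0: does not force it — 0 ||-/- ~((p -> ~p) /\ (~p \/ (q -> p))) since 1 is accessible from 0 and 1 ||- (p -> ~p) /\ (~p \/ (q -> p)).
1: does not force it.
2: does not force it.
3: forces it.
Worlds forcing the formula: {3}.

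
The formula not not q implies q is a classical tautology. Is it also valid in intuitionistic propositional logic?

This is double-negation elimination, which is not intuitionistically valid.
A Kripke countermodel: worlds s0, s1; order generated by s0 <= s1; atoms true at each world — s0:{}; s1:{q}.
s0 does not force not not q implies q: already at s0 itself, s0 forces not not q but s0 does not force q.
s0 lacks atom q, so s0 does not force q.
So the root s0 does not force the formula.

No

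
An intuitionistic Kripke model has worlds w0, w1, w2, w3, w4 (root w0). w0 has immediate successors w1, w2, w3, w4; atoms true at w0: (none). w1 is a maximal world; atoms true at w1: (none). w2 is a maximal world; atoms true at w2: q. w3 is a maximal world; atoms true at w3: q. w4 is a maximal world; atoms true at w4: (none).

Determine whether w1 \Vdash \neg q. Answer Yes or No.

Yes

w1 \Vdash \neg q: no world accessible from w1 forces q.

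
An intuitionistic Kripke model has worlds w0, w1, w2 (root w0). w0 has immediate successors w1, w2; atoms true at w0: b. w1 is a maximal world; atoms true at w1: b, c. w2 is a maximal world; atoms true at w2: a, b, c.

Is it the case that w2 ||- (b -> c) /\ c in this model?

w2 ||- (b -> c) /\ c since w2 forces both conjuncts.

Yes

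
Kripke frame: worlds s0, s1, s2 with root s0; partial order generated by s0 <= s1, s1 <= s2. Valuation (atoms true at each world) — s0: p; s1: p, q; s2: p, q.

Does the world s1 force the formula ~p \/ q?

s1 ||- ~p \/ q via the disjunct q.

Yes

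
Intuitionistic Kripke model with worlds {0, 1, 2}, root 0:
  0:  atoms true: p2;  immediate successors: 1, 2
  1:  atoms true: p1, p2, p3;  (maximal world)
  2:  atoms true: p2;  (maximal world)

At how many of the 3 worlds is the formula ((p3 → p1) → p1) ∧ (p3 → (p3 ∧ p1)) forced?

1

0: does not force it — 0 ⊮ ((p3 → p1) → p1) ∧ (p3 → (p3 ∧ p1)) since 0 fails (p3 → p1) → p1.
1: forces it.
2: does not force it — 2 ⊮ ((p3 → p1) → p1) ∧ (p3 → (p3 ∧ p1)) since 2 fails (p3 → p1) → p1.
Worlds forcing the formula: {1}.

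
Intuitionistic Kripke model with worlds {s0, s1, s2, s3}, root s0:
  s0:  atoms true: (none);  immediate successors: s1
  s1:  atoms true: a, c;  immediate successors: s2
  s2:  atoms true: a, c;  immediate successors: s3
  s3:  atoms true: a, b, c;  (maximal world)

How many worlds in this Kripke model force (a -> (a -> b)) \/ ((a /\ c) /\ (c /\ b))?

s0: does not force it — s0 ||-/- (a -> (a -> b)) \/ ((a /\ c) /\ (c /\ b)): neither disjunct is forced at s0.
s1: does not force it — s1 ||-/- (a -> (a -> b)) \/ ((a /\ c) /\ (c /\ b)): neither disjunct is forced at s1.
s2: does not force it — s2 ||-/- (a -> (a -> b)) \/ ((a /\ c) /\ (c /\ b)): neither disjunct is forced at s2.
s3: forces it.
Worlds forcing the formula: {s3}.

1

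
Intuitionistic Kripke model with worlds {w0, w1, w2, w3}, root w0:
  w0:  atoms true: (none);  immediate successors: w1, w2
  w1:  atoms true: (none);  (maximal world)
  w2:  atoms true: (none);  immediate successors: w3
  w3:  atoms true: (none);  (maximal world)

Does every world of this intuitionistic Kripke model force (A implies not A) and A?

Not every world: w0 does not force (A implies not A) and A.
w0 does not force (A implies not A) and A since w0 fails A.

No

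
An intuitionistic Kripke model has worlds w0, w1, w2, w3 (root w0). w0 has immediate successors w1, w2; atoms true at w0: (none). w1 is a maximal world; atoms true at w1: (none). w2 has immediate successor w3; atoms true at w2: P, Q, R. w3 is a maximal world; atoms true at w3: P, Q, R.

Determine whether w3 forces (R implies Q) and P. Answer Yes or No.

Yes

w3 forces (R implies Q) and P since w3 forces both conjuncts.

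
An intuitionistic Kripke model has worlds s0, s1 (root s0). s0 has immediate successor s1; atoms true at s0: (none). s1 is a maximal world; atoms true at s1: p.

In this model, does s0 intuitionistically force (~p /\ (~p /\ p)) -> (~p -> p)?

s0 ||- (~p /\ (~p /\ p)) -> (~p -> p) vacuously: no world accessible from s0 forces the antecedent ~p /\ (~p /\ p).

Yes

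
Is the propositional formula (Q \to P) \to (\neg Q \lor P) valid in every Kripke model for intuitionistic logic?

This is the material-implication-as-disjunction principle, which is not intuitionistically valid.
A Kripke countermodel: worlds 0, 1; order generated by 0 \le 1; atoms true at each world — 0:{}; 1:{P,Q}.
0 \nVdash (Q \to P) \to (\neg Q \lor P): already at 0 itself, 0 \Vdash Q \to P but 0 \nVdash \neg Q \lor P.
0 \nVdash \neg Q \lor P: neither disjunct is forced at 0.
0 \nVdash \neg Q since 1 is accessible from 0 and 1 \Vdash Q.
So the root 0 does not force the formula.

No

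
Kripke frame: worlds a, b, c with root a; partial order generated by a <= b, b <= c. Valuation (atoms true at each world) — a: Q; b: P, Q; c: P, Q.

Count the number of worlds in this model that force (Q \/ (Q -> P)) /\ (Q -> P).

2

a: does not force it — a ||-/- (Q \/ (Q -> P)) /\ (Q -> P) since a fails Q -> P.
b: forces it.
c: forces it.
Worlds forcing the formula: {b, c}.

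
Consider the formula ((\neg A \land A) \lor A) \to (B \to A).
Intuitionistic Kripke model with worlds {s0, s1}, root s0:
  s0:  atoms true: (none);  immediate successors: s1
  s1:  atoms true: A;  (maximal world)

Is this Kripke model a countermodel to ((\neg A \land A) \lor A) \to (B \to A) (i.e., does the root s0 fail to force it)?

s0 \Vdash ((\neg A \land A) \lor A) \to (B \to A): every world accessible from s0 that forces (\neg A \land A) \lor A (namely s1) also forces B \to A.
So the root s0 forces ((\neg A \land A) \lor A) \to (B \to A); the model is not a countermodel.

No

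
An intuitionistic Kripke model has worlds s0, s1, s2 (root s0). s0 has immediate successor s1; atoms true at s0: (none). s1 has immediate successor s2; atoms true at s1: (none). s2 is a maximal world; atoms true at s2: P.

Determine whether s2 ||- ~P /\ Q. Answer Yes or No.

No

s2 ||-/- ~P /\ Q since s2 fails ~P.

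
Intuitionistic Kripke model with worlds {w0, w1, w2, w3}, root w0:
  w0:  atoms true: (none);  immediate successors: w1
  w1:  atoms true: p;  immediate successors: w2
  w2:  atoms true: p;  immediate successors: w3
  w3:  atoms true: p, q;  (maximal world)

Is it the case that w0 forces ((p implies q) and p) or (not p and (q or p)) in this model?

w0 does not force ((p implies q) and p) or (not p and (q or p)): neither disjunct is forced at w0.
w0 does not force (p implies q) and p since w0 fails p implies q.

No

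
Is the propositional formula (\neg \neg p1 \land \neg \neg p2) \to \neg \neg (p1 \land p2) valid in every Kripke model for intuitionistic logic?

Yes

This is the distribution of double negation over conjunction, which is intuitionistically derivable.
Assume \neg \neg p1, \neg \neg p2, and \neg (p1 \land p2). From p1 we'd get \neg p2 (since p1 \land p2 is refuted), contradicting \neg \neg p2; so \neg p1, contradicting \neg \neg p1.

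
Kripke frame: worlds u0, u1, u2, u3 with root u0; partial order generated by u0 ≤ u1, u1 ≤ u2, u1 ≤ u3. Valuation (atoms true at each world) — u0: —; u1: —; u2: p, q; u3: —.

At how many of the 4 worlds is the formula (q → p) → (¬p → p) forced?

u0: does not force it — u0 ⊮ (q → p) → (¬p → p): already at u0 itself, u0 ⊩ q → p but u0 ⊮ ¬p → p.
u1: does not force it — u1 ⊮ (q → p) → (¬p → p): already at u1 itself, u1 ⊩ q → p but u1 ⊮ ¬p → p.
u2: forces it.
u3: does not force it.
Worlds forcing the formula: {u2}.

1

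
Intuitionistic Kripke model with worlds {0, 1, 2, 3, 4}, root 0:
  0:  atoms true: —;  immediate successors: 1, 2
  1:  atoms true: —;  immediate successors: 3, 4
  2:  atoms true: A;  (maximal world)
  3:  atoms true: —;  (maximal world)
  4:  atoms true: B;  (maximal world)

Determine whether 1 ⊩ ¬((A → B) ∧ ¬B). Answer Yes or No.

No

1 ⊮ ¬((A → B) ∧ ¬B) since 3 is accessible from 1 and 3 ⊩ (A → B) ∧ ¬B.
3 ⊩ (A → B) ∧ ¬B since 3 forces both conjuncts.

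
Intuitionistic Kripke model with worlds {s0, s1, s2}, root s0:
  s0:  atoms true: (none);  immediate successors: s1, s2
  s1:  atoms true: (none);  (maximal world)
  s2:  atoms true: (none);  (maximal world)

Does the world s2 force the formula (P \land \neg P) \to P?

Yes

s2 \Vdash (P \land \neg P) \to P vacuously: no world accessible from s2 forces the antecedent P \land \neg P.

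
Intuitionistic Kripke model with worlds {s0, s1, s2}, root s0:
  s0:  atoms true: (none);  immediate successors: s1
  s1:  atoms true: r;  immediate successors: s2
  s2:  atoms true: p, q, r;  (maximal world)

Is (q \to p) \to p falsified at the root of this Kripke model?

Yes

s0 \nVdash (q \to p) \to p: already at s0 itself, s0 \Vdash q \to p but s0 \nVdash p.
s0 lacks atom p, so s0 \nVdash p.
So the root s0 does not force (q \to p) \to p; the model is a countermodel.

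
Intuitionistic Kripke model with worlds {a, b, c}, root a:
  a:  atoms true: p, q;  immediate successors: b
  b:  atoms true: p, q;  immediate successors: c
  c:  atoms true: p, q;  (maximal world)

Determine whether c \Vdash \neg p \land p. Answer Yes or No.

c \nVdash \neg p \land p since c fails \neg p.

No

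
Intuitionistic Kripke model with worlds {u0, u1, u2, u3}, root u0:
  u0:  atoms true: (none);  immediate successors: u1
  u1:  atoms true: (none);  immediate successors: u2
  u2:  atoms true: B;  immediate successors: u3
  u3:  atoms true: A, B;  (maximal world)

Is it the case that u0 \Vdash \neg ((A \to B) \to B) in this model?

No

u0 \nVdash \neg ((A \to B) \to B) since u2 is accessible from u0 and u2 \Vdash (A \to B) \to B.
u2 \Vdash (A \to B) \to B: every world accessible from u2 that forces A \to B (namely u2, u3) also forces B.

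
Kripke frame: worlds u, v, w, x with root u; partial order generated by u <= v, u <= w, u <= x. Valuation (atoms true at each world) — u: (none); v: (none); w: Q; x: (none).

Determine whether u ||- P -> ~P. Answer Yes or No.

Yes

u ||- P -> ~P vacuously: no world accessible from u forces the antecedent P.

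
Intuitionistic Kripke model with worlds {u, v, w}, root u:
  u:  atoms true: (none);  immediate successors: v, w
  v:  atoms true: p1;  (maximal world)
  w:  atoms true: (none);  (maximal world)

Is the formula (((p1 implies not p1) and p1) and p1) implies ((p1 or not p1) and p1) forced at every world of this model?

u forces (((p1 implies not p1) and p1) and p1) implies ((p1 or not p1) and p1) vacuously: no world accessible from u forces the antecedent ((p1 implies not p1) and p1) and p1.
Since the root u forces (((p1 implies not p1) and p1) and p1) implies ((p1 or not p1) and p1) and forcing is persistent (monotone upward), every world forces it.

Yes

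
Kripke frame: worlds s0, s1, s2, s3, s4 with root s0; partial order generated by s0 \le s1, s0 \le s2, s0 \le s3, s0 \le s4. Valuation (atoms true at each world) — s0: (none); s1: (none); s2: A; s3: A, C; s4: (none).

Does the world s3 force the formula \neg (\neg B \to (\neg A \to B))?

s3 \nVdash \neg (\neg B \to (\neg A \to B)) since s3 is accessible from s3 and s3 \Vdash \neg B \to (\neg A \to B).
s3 \Vdash \neg B \to (\neg A \to B): every world accessible from s3 that forces \neg B (namely s3) also forces \neg A \to B.

No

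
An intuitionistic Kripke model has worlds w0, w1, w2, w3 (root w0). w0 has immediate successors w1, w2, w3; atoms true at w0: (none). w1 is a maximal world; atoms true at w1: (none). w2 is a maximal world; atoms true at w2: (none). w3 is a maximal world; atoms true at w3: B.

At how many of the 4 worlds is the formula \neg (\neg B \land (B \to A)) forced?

w0: does not force it — w0 \nVdash \neg (\neg B \land (B \to A)) since w1 is accessible from w0 and w1 \Vdash \neg B \land (B \to A).
w1: does not force it — w1 \nVdash \neg (\neg B \land (B \to A)) since w1 is accessible from w1 and w1 \Vdash \neg B \land (B \to A).
w2: does not force it.
w3: forces it.
Worlds forcing the formula: {w3}.

1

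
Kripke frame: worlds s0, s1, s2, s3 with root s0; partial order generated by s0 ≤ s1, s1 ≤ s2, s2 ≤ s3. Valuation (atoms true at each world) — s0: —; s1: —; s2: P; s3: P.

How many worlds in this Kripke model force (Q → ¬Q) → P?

s0: does not force it — s0 ⊮ (Q → ¬Q) → P: already at s0 itself, s0 ⊩ Q → ¬Q but s0 ⊮ P.
s1: does not force it — s1 ⊮ (Q → ¬Q) → P: already at s1 itself, s1 ⊩ Q → ¬Q but s1 ⊮ P.
s2: forces it.
s3: forces it.
Worlds forcing the formula: {s2, s3}.

2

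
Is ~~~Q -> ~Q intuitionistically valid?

This is triple-negation reduction, which is intuitionistically derivable.
Assume ~~~Q and suppose Q. Then ~~Q (double-negation introduction), contradicting ~~~Q. So ~Q.

Yes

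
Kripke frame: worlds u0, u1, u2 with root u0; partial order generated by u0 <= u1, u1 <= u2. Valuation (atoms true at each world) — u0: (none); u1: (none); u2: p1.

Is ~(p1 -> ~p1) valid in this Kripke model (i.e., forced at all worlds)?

u0 ||- ~(p1 -> ~p1): no world accessible from u0 forces p1 -> ~p1.
Since the root u0 forces ~(p1 -> ~p1) and forcing is persistent (monotone upward), every world forces it.

Yes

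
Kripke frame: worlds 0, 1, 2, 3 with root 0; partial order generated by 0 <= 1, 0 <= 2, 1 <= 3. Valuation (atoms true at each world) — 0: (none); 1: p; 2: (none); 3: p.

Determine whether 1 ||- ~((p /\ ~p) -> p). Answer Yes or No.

1 ||-/- ~((p /\ ~p) -> p) since 1 is accessible from 1 and 1 ||- (p /\ ~p) -> p.
1 ||- (p /\ ~p) -> p vacuously: no world accessible from 1 forces the antecedent p /\ ~p.

No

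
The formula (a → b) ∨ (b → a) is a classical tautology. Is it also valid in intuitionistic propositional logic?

No

This is the Gödel–Dummett linearity axiom, which is not intuitionistically valid.
A Kripke countermodel: worlds w0, w1, w2; order generated by w0 ≤ w1, w0 ≤ w2; atoms true at each world — w0:{}; w1:{a}; w2:{b}.
w0 ⊮ (a → b) ∨ (b → a): neither disjunct is forced at w0.
w0 ⊮ a → b: at the accessible world w1, w1 ⊩ a but w1 ⊮ b.
w1 lacks atom b, so w1 ⊮ b.
So the root w0 does not force the formula.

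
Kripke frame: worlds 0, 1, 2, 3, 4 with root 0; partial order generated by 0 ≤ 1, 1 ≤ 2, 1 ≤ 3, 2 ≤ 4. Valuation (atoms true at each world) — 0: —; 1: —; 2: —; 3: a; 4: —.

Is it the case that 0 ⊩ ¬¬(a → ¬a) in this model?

No

0 ⊮ ¬¬(a → ¬a) since 3 is accessible from 0 and 3 ⊩ ¬(a → ¬a).
3 ⊩ ¬(a → ¬a): no world accessible from 3 forces a → ¬a.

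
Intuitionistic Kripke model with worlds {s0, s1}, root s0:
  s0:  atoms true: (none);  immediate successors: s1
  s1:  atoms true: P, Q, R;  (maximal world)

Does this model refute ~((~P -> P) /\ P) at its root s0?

Yes

s0 ||-/- ~((~P -> P) /\ P) since s1 is accessible from s0 and s1 ||- (~P -> P) /\ P.
s1 ||- (~P -> P) /\ P since s1 forces both conjuncts.
So the root s0 does not force ~((~P -> P) /\ P); the model is a countermodel.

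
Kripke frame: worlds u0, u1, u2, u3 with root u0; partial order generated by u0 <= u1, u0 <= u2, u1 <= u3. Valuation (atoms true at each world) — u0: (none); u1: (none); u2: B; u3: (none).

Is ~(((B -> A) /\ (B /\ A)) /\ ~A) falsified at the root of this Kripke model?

No

u0 ||- ~(((B -> A) /\ (B /\ A)) /\ ~A): no world accessible from u0 forces ((B -> A) /\ (B /\ A)) /\ ~A.
So the root u0 forces ~(((B -> A) /\ (B /\ A)) /\ ~A); the model is not a countermodel.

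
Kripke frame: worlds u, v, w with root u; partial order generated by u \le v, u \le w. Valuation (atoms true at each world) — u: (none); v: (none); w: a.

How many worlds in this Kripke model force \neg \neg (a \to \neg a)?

u: does not force it — u \nVdash \neg \neg (a \to \neg a) since w is accessible from u and w \Vdash \neg (a \to \neg a).
v: forces it.
w: does not force it.
Worlds forcing the formula: {v}.

1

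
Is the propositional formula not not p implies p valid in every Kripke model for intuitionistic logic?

This is double-negation elimination, which is not intuitionistically valid.
A Kripke countermodel: worlds 0, 1; order generated by 0 <= 1; atoms true at each world — 0:{}; 1:{p}.
0 does not force not not p implies p: already at 0 itself, 0 forces not not p but 0 does not force p.
0 lacks atom p, so 0 does not force p.
So the root 0 does not force the formula.

No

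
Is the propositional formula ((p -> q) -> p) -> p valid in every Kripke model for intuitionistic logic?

This is Peirce's law, which is not intuitionistically valid.
A Kripke countermodel: worlds s0, s1; order generated by s0 <= s1; atoms true at each world — s0:{}; s1:{p}.
s0 ||-/- ((p -> q) -> p) -> p: already at s0 itself, s0 ||- (p -> q) -> p but s0 ||-/- p.
s0 lacks atom p, so s0 ||-/- p.
So the root s0 does not force the formula.

No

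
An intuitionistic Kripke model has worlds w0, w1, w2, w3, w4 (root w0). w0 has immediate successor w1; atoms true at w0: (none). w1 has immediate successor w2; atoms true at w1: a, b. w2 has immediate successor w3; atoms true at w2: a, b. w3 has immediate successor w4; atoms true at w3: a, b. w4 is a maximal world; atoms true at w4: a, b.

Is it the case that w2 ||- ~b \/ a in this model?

Yes

w2 ||- ~b \/ a via the disjunct a.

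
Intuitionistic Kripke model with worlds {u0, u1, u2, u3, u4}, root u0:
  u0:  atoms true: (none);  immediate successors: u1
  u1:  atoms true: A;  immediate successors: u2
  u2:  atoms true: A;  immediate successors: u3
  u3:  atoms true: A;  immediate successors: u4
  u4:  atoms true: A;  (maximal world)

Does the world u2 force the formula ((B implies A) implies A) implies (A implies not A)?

No

u2 does not force ((B implies A) implies A) implies (A implies not A): already at u2 itself, u2 forces (B implies A) implies A but u2 does not force A implies not A.
u2 does not force A implies not A: already at u2 itself, u2 forces A but u2 does not force not A.
u2 does not force not A since u2 is accessible from u2 and u2 forces A.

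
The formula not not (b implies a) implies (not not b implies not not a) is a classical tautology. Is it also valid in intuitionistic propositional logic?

Yes

This is the distribution of double negation over implication, which is intuitionistically derivable.
Assume not not (b implies a) and not not b; suppose not a. Then b implies a would give not b (by contraposition), contradicting not not b; so not (b implies a), contradicting not not (b implies a). Hence not not a.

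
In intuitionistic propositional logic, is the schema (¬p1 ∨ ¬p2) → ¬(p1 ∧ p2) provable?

Yes

This is a constructively valid De Morgan direction (disjunction of negations to negated conjunction), which is intuitionistically derivable.
If ¬p1 holds at a world then no accessible world forces p1, hence none forces p1 ∧ p2; likewise for ¬p2.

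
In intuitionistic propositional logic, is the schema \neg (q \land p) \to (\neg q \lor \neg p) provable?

This is the constructively invalid direction of De Morgan's law for conjunction, which is not intuitionistically valid.
A Kripke countermodel: worlds u, v, w; order generated by u \le v, u \le w; atoms true at each world — u:{}; v:{q}; w:{p}.
u \nVdash \neg (q \land p) \to (\neg q \lor \neg p): already at u itself, u \Vdash \neg (q \land p) but u \nVdash \neg q \lor \neg p.
u \nVdash \neg q \lor \neg p: neither disjunct is forced at u.
u \nVdash \neg q since v is accessible from u and v \Vdash q.
So the root u does not force the formula.

No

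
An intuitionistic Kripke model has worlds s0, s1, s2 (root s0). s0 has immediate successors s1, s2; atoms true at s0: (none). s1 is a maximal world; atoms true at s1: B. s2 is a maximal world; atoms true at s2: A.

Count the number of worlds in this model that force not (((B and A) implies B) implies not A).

s0: does not force it — s0 does not force not (((B and A) implies B) implies not A) since s1 is accessible from s0 and s1 forces ((B and A) implies B) implies not A.
s1: does not force it — s1 does not force not (((B and A) implies B) implies not A) since s1 is accessible from s1 and s1 forces ((B and A) implies B) implies not A.
s2: forces it.
Worlds forcing the formula: {s2}.

1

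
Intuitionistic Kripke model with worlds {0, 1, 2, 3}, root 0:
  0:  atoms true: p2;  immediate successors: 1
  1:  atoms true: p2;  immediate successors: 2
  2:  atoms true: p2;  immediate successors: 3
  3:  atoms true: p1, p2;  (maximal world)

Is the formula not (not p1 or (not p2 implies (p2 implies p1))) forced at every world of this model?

Not every world: 0 does not force not (not p1 or (not p2 implies (p2 implies p1))).
0 does not force not (not p1 or (not p2 implies (p2 implies p1))) since 0 is accessible from 0 and 0 forces not p1 or (not p2 implies (p2 implies p1)).
0 forces not p1 or (not p2 implies (p2 implies p1)) via the disjunct not p2 implies (p2 implies p1).

No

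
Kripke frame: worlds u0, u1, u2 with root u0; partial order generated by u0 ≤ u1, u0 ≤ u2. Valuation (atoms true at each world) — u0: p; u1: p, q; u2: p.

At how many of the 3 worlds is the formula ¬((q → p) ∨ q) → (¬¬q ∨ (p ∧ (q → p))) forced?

u0: forces it.
u1: forces it.
u2: forces it.
Worlds forcing the formula: {u0, u1, u2}.

3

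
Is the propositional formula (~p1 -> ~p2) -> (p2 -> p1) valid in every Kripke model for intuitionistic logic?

No

This is the converse of contraposition, which is not intuitionistically valid.
A Kripke countermodel: worlds u, v; order generated by u <= v; atoms true at each world — u:{p2}; v:{p1,p2}.
u ||-/- (~p1 -> ~p2) -> (p2 -> p1): already at u itself, u ||- ~p1 -> ~p2 but u ||-/- p2 -> p1.
u ||-/- p2 -> p1: already at u itself, u ||- p2 but u ||-/- p1.
u lacks atom p1, so u ||-/- p1.
So the root u does not force the formula.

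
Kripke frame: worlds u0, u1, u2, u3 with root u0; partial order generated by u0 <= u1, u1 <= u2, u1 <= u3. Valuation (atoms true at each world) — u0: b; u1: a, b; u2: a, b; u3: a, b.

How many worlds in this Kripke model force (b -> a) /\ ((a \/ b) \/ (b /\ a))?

3

u0: does not force it — u0 ||-/- (b -> a) /\ ((a \/ b) \/ (b /\ a)) since u0 fails b -> a.
u1: forces it.
u2: forces it.
u3: forces it.
Worlds forcing the formula: {u1, u2, u3}.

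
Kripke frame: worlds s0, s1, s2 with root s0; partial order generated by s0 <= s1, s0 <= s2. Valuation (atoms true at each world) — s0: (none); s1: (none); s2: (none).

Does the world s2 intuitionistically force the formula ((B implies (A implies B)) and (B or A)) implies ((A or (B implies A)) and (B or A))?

s2 forces ((B implies (A implies B)) and (B or A)) implies ((A or (B implies A)) and (B or A)) vacuously: no world accessible from s2 forces the antecedent (B implies (A implies B)) and (B or A).

Yes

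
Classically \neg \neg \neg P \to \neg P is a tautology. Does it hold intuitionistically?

This is triple-negation reduction, which is intuitionistically derivable.
Assume \neg \neg \neg P and suppose P. Then \neg \neg P (double-negation introduction), contradicting \neg \neg \neg P. So \neg P.

Yes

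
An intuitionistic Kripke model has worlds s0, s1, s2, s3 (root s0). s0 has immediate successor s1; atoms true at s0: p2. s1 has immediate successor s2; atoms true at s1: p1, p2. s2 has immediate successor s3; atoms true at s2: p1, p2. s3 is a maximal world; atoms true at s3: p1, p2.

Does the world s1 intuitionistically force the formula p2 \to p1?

Yes

s1 \Vdash p2 \to p1: every world accessible from s1 that forces p2 (namely s1, s2, s3) also forces p1.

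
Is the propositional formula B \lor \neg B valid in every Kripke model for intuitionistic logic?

No

This is the law of excluded middle, which is not intuitionistically valid.
A Kripke countermodel: worlds s0, s1; order generated by s0 \le s1; atoms true at each world — s0:{}; s1:{B}.
s0 \nVdash B \lor \neg B: neither disjunct is forced at s0.
s0 lacks atom B, so s0 \nVdash B.
So the root s0 does not force the formula.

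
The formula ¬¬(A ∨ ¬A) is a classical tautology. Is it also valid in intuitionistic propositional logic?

This is the double negation of excluded middle, which is intuitionistically derivable.
Assuming ¬(A ∨ ¬A): from A we'd get A ∨ ¬A, so ¬A; but then A ∨ ¬A again — contradiction. Hence ¬¬(A ∨ ¬A).

Yes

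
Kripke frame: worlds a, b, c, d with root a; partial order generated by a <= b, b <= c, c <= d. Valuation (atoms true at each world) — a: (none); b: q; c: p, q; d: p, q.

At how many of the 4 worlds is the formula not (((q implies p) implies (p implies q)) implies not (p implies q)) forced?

a: forces it.
b: forces it.
c: forces it.
d: forces it.
Worlds forcing the formula: {a, b, c, d}.

4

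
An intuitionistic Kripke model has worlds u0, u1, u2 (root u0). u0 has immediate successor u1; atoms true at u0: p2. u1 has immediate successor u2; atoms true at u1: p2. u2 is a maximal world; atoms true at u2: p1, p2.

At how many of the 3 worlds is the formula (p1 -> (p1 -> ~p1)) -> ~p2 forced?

u0: forces it.
u1: forces it.
u2: forces it.
Worlds forcing the formula: {u0, u1, u2}.

3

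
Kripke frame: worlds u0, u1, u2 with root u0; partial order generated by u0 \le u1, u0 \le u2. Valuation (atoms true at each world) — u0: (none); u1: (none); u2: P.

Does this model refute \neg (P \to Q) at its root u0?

Yes

u0 \nVdash \neg (P \to Q) since u1 is accessible from u0 and u1 \Vdash P \to Q.
u1 \Vdash P \to Q vacuously: no world accessible from u1 forces the antecedent P.
So the root u0 does not force \neg (P \to Q); the model is a countermodel.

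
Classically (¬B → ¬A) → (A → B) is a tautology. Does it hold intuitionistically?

No

This is the converse of contraposition, which is not intuitionistically valid.
A Kripke countermodel: worlds u0, u1; order generated by u0 ≤ u1; atoms true at each world — u0:{A}; u1:{A,B}.
u0 ⊮ (¬B → ¬A) → (A → B): already at u0 itself, u0 ⊩ ¬B → ¬A but u0 ⊮ A → B.
u0 ⊮ A → B: already at u0 itself, u0 ⊩ A but u0 ⊮ B.
u0 lacks atom B, so u0 ⊮ B.
So the root u0 does not force the formula.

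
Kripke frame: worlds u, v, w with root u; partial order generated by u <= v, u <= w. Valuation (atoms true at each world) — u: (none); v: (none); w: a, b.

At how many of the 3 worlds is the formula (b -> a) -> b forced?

u: does not force it — u ||-/- (b -> a) -> b: already at u itself, u ||- b -> a but u ||-/- b.
v: does not force it — v ||-/- (b -> a) -> b: already at v itself, v ||- b -> a but v ||-/- b.
w: forces it.
Worlds forcing the formula: {w}.

1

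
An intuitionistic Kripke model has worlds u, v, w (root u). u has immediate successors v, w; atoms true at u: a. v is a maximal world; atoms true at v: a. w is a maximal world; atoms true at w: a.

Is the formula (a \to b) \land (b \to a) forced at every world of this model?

Not every world: u \nVdash (a \to b) \land (b \to a).
u \nVdash (a \to b) \land (b \to a) since u fails a \to b.

No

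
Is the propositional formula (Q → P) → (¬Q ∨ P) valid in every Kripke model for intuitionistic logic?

No

This is the material-implication-as-disjunction principle, which is not intuitionistically valid.
A Kripke countermodel: worlds a, b; order generated by a ≤ b; atoms true at each world — a:{}; b:{P,Q}.
a ⊮ (Q → P) → (¬Q ∨ P): already at a itself, a ⊩ Q → P but a ⊮ ¬Q ∨ P.
a ⊮ ¬Q ∨ P: neither disjunct is forced at a.
a ⊮ ¬Q since b is accessible from a and b ⊩ Q.
So the root a does not force the formula.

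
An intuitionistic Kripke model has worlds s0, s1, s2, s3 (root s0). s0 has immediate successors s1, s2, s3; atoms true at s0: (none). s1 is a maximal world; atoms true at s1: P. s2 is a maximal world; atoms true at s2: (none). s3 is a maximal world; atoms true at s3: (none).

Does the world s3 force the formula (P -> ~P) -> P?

s3 ||-/- (P -> ~P) -> P: already at s3 itself, s3 ||- P -> ~P but s3 ||-/- P.
s3 lacks atom P, so s3 ||-/- P.

No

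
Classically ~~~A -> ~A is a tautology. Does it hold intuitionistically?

Yes

This is triple-negation reduction, which is intuitionistically derivable.
Assume ~~~A and suppose A. Then ~~A (double-negation introduction), contradicting ~~~A. So ~A.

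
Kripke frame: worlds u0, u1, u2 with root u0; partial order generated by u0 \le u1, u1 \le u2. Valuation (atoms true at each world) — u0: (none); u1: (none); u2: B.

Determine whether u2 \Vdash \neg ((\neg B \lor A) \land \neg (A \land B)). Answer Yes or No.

Yes

u2 \Vdash \neg ((\neg B \lor A) \land \neg (A \land B)): no world accessible from u2 forces (\neg B \lor A) \land \neg (A \land B).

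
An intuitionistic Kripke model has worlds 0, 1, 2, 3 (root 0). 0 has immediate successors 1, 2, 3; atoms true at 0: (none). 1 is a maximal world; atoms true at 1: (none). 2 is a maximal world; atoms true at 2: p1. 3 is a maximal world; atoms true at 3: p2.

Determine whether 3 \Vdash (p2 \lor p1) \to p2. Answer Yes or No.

Yes

3 \Vdash (p2 \lor p1) \to p2: every world accessible from 3 that forces p2 \lor p1 (namely 3) also forces p2.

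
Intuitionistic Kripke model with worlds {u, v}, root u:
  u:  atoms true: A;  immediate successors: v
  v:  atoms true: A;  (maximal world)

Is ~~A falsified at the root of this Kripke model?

u ||- ~~A: no world accessible from u forces ~A.
So the root u forces ~~A; the model is not a countermodel.

No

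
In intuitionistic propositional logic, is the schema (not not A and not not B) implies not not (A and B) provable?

Yes

This is the distribution of double negation over conjunction, which is intuitionistically derivable.
Assume not not A, not not B, and not (A and B). From A we'd get not B (since A and B is refuted), contradicting not not B; so not A, contradicting not not A.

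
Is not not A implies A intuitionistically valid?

This is double-negation elimination, which is not intuitionistically valid.
A Kripke countermodel: worlds u, v; order generated by u <= v; atoms true at each world — u:{}; v:{A}.
u does not force not not A implies A: already at u itself, u forces not not A but u does not force A.
u lacks atom A, so u does not force A.
So the root u does not force the formula.

No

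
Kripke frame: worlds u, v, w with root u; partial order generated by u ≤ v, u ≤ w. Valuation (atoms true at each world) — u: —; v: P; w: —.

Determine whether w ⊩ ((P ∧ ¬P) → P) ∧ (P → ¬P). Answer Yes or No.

w ⊩ ((P ∧ ¬P) → P) ∧ (P → ¬P) since w forces both conjuncts.

Yes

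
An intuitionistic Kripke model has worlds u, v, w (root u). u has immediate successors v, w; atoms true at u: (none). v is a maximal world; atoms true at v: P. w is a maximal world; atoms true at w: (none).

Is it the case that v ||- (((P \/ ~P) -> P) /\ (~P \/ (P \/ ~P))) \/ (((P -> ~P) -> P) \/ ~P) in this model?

Yes

v ||- (((P \/ ~P) -> P) /\ (~P \/ (P \/ ~P))) \/ (((P -> ~P) -> P) \/ ~P) via the disjunct ((P \/ ~P) -> P) /\ (~P \/ (P \/ ~P)).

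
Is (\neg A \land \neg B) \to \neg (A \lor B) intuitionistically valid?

Yes

This is a constructively valid De Morgan direction (conjunction of negations to negated disjunction), which is intuitionistically derivable.
If both \neg A and \neg B hold at a world, no accessible world forces A or forces B, so none forces A \lor B.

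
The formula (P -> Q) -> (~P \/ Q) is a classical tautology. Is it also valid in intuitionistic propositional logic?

No

This is the material-implication-as-disjunction principle, which is not intuitionistically valid.
A Kripke countermodel: worlds a, b; order generated by a <= b; atoms true at each world — a:{}; b:{P,Q}.
a ||-/- (P -> Q) -> (~P \/ Q): already at a itself, a ||- P -> Q but a ||-/- ~P \/ Q.
a ||-/- ~P \/ Q: neither disjunct is forced at a.
a ||-/- ~P since b is accessible from a and b ||- P.
So the root a does not force the formula.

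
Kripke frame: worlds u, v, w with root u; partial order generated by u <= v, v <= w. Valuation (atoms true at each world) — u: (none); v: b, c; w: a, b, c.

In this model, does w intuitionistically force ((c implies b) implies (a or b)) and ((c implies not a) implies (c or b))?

w forces ((c implies b) implies (a or b)) and ((c implies not a) implies (c or b)) since w forces both conjuncts.

Yes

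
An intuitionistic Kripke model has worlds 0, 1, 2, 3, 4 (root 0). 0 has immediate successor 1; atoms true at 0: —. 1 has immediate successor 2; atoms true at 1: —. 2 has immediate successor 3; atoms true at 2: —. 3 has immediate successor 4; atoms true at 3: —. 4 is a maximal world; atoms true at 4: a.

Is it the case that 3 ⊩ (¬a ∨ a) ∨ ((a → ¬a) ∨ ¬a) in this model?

No

3 ⊮ (¬a ∨ a) ∨ ((a → ¬a) ∨ ¬a): neither disjunct is forced at 3.
3 ⊮ ¬a ∨ a: neither disjunct is forced at 3.
3 ⊮ ¬a since 4 is accessible from 3 and 4 ⊩ a.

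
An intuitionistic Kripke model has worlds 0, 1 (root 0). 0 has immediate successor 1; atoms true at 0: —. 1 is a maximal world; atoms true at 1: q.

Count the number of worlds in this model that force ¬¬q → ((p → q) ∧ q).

1

0: does not force it — 0 ⊮ ¬¬q → ((p → q) ∧ q): already at 0 itself, 0 ⊩ ¬¬q but 0 ⊮ (p → q) ∧ q.
1: forces it.
Worlds forcing the formula: {1}.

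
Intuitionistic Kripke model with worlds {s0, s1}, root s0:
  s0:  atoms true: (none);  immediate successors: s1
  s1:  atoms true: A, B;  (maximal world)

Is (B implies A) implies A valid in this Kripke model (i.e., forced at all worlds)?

No

Not every world: s0 does not force (B implies A) implies A.
s0 does not force (B implies A) implies A: already at s0 itself, s0 forces B implies A but s0 does not force A.
s0 lacks atom A, so s0 does not force A.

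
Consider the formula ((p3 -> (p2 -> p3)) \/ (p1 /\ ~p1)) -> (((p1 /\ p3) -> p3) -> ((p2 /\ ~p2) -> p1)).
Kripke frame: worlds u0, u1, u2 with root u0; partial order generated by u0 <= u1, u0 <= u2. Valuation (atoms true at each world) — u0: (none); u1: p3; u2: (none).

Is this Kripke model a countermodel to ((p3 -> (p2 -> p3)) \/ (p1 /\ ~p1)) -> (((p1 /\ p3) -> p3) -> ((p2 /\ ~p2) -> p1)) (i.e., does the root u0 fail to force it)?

u0 ||- ((p3 -> (p2 -> p3)) \/ (p1 /\ ~p1)) -> (((p1 /\ p3) -> p3) -> ((p2 /\ ~p2) -> p1)): every world accessible from u0 that forces (p3 -> (p2 -> p3)) \/ (p1 /\ ~p1) (namely u0, u1, u2) also forces ((p1 /\ p3) -> p3) -> ((p2 /\ ~p2) -> p1).
So the root u0 forces ((p3 -> (p2 -> p3)) \/ (p1 /\ ~p1)) -> (((p1 /\ p3) -> p3) -> ((p2 /\ ~p2) -> p1)); the model is not a countermodel.

No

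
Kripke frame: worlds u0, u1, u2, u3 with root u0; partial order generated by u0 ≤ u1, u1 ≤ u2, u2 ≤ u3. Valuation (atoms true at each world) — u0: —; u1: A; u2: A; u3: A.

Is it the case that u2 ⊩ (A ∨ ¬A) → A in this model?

u2 ⊩ (A ∨ ¬A) → A: every world accessible from u2 that forces A ∨ ¬A (namely u2, u3) also forces A.

Yes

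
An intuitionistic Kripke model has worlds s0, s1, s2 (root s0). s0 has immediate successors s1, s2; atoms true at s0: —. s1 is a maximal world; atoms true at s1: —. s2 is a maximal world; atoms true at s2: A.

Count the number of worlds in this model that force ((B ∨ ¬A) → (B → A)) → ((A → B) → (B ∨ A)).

s0: does not force it — s0 ⊮ ((B ∨ ¬A) → (B → A)) → ((A → B) → (B ∨ A)): already at s0 itself, s0 ⊩ (B ∨ ¬A) → (B → A) but s0 ⊮ (A → B) → (B ∨ A).
s1: does not force it.
s2: forces it.
Worlds forcing the formula: {s2}.

1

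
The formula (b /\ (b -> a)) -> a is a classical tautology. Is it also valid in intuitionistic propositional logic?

Yes

This is modus ponens in implicational form, which is intuitionistically derivable.
If a world forces b and b -> a, then applying the implication at that world (which is accessible from itself) gives a.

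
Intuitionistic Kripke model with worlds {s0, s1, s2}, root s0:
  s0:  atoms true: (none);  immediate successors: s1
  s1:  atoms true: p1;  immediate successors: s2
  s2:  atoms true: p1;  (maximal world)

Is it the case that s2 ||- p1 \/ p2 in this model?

Yes

s2 ||- p1 \/ p2 via the disjunct p1.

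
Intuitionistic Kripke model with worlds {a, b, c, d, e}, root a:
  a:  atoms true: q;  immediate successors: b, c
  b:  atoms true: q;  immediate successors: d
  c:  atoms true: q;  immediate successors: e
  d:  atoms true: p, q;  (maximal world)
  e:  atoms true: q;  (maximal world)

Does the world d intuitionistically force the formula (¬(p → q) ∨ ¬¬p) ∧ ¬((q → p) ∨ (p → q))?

No

d ⊮ (¬(p → q) ∨ ¬¬p) ∧ ¬((q → p) ∨ (p → q)) since d fails ¬((q → p) ∨ (p → q)).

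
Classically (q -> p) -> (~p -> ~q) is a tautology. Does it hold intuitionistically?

Yes

This is the forward direction of contraposition, which is intuitionistically derivable.
Assume q -> p and ~p. If q held then p would follow, contradicting ~p; so ~q.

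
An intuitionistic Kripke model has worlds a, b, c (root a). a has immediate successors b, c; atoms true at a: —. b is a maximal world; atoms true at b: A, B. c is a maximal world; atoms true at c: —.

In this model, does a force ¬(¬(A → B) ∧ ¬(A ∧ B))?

Yes

a ⊩ ¬(¬(A → B) ∧ ¬(A ∧ B)): no world accessible from a forces ¬(A → B) ∧ ¬(A ∧ B).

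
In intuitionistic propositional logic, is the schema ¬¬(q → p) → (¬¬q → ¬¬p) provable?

Yes

This is the distribution of double negation over implication, which is intuitionistically derivable.
Assume ¬¬(q → p) and ¬¬q; suppose ¬p. Then q → p would give ¬q (by contraposition), contradicting ¬¬q; so ¬(q → p), contradicting ¬¬(q → p). Hence ¬¬p.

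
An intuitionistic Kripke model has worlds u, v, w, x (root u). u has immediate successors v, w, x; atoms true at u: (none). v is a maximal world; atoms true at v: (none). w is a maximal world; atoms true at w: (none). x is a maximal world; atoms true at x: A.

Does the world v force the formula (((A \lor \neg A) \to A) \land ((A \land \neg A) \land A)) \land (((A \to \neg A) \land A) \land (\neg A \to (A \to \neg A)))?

v \nVdash (((A \lor \neg A) \to A) \land ((A \land \neg A) \land A)) \land (((A \to \neg A) \land A) \land (\neg A \to (A \to \neg A))) since v fails ((A \lor \neg A) \to A) \land ((A \land \neg A) \land A).

No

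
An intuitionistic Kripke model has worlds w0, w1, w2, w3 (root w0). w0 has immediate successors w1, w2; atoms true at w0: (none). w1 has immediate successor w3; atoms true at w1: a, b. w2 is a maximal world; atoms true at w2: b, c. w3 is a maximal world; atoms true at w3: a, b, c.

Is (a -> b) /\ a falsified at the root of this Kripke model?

w0 ||-/- (a -> b) /\ a since w0 fails a.
So the root w0 does not force (a -> b) /\ a; the model is a countermodel.

Yes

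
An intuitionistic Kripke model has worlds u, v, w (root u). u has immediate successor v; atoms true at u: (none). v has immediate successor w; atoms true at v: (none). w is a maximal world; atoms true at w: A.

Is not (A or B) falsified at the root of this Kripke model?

u does not force not (A or B) since w is accessible from u and w forces A or B.
w forces A or B via the disjunct A.
So the root u does not force not (A or B); the model is a countermodel.

Yes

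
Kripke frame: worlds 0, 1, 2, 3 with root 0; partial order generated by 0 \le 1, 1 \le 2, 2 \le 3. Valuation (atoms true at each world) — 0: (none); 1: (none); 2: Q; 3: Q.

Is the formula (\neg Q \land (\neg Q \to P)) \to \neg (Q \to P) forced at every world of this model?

Yes

0 \Vdash (\neg Q \land (\neg Q \to P)) \to \neg (Q \to P) vacuously: no world accessible from 0 forces the antecedent \neg Q \land (\neg Q \to P).
Since the root 0 forces (\neg Q \land (\neg Q \to P)) \to \neg (Q \to P) and forcing is persistent (monotone upward), every world forces it.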